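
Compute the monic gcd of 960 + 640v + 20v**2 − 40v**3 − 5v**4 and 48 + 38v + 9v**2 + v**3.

Repeated division with remainder:
  −5v**4 − 40v**3 + 20v**2 + 640v + 960 = (−5v + 5)(v**3 + 9v**2 + 38v + 48) + (165v**2 + 690v + 720)
  v**3 + 9v**2 + 38v + 48 = ((1/165)v + 53/1815)(165v**2 + 690v + 720) + ((1632/121)v + 3264/121)
  165v**2 + 690v + 720 = ((6655/544)v + 1815/68)((1632/121)v + 3264/121) + (0)
Last nonzero remainder: (1632/121)v + 3264/121. Dividing through by 1632/121 gives the monic gcd v + 2.

2 + v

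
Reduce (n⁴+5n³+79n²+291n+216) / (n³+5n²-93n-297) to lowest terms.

Euclidean algorithm in ℚ[n]:
  n⁴+5n³+79n²+291n+216 = (n)(n³+5n²-93n-297) + (172n²+588n+216)
  n³+5n²-93n-297 = ((1/172)n+17/1849)(172n²+588n+216) + (-(184275/1849)n-552825/1849)
  172n²+588n+216 = (-(318028/184275)n-14792/20475)(-(184275/1849)n-552825/1849) + (0)
Last nonzero remainder: -(184275/1849)n-552825/1849. Dividing through by -184275/1849 gives the monic gcd n+3.
Cancel n+3 from numerator and denominator to get the reduced form.

(n³+2n²+73n+72)/(n²+2n-99)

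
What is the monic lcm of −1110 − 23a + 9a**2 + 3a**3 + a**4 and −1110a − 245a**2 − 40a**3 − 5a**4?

Apply the Euclidean algorithm:
  a**4 + 3a**3 + 9a**2 − 23a − 1110 = (−1/5)(−5a**4 − 40a**3 − 245a**2 − 1110a) + (−5a**3 − 40a**2 − 245a − 1110)
  −5a**4 − 40a**3 − 245a**2 − 1110a = (a)(−5a**3 − 40a**2 − 245a − 1110) + (0)
Last nonzero remainder: −5a**3 − 40a**2 − 245a − 1110. Dividing through by −5 gives the monic gcd a**3 + 8a**2 + 49a + 222.
Then lcm(f, g) = f·g / gcd(f, g); expanding and making the result monic gives the answer.

−1110a − 23a**2 + 9a**3 + 3a**4 + a**5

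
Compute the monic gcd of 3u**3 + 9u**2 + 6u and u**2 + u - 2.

u + 2

Apply the Euclidean algorithm:
  3u**3 + 9u**2 + 6u = (3u + 6)(u**2 + u - 2) + (6u + 12)
  u**2 + u - 2 = ((1/6)u - 1/6)(6u + 12) + (0)
Last nonzero remainder: 6u + 12. Dividing through by 6 gives the monic gcd u + 2.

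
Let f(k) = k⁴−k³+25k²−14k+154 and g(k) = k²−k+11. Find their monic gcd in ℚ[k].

Repeated division with remainder:
  k⁴−k³+25k²−14k+154 = (k²+14)(k²−k+11) + (0)
The last nonzero remainder k²−k+11 is already monic.

k²−k+11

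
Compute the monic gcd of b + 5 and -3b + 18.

1

Repeated division with remainder:
  b + 5 = (-1/3)(-3b + 18) + (11)
  -3b + 18 = (-(3/11)b + 18/11)(11) + (0)
The last nonzero remainder is the constant 11, so the polynomials are coprime and gcd = 1.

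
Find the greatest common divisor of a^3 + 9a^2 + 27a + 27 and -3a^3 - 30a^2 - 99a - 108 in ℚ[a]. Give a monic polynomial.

a^2 + 6a + 9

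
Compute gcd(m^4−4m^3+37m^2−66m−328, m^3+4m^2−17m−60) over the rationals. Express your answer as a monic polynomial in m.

m−4

Apply the Euclidean algorithm:
  m^4−4m^3+37m^2−66m−328 = (m−8)(m^3+4m^2−17m−60) + (86m^2−142m−808)
  m^3+4m^2−17m−60 = ((1/86)m+243/3698)(86m^2−142m−808) + ((3192/1849)m−12768/1849)
  86m^2−142m−808 = ((79507/1596)m+186749/1596)((3192/1849)m−12768/1849) + (0)
Last nonzero remainder: (3192/1849)m−12768/1849. Dividing through by 3192/1849 gives the monic gcd m−4.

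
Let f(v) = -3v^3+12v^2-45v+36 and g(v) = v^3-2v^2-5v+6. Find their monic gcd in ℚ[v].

Repeated division with remainder:
  -3v^3+12v^2-45v+36 = (-3)(v^3-2v^2-5v+6) + (6v^2-60v+54)
  v^3-2v^2-5v+6 = ((1/6)v+4/3)(6v^2-60v+54) + (66v-66)
  6v^2-60v+54 = ((1/11)v-9/11)(66v-66) + (0)
Last nonzero remainder: 66v-66. Dividing through by 66 gives the monic gcd v-1.

v-1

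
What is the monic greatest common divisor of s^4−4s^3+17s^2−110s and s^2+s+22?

s^2+s+22

Repeated division with remainder:
  s^4−4s^3+17s^2−110s = (s^2−5s)(s^2+s+22) + (0)
The last nonzero remainder s^2+s+22 is already monic.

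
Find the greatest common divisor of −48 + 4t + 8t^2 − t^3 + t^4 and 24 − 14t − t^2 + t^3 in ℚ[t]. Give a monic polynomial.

−2 + t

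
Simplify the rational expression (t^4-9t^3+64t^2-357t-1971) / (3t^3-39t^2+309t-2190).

By polynomial division,
  t^4-9t^3+64t^2-357t-1971 = ((1/3)t+4/3)(3t^3-39t^2+309t-2190) + (13t^2-39t+949)
  3t^3-39t^2+309t-2190 = ((3/13)t-30/13)(13t^2-39t+949) + (0)
Last nonzero remainder: 13t^2-39t+949. Dividing through by 13 gives the monic gcd t^2-3t+73.
Cancel t^2-3t+73 from numerator and denominator to get the reduced form.

(t^2-6t-27)/(3t-30)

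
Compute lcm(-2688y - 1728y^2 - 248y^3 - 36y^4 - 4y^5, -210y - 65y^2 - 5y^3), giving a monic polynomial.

4032y + 3264y^2 + 804y^3 + 116y^4 + 15y^5 + y^6

Repeated division with remainder:
  -4y^5 - 36y^4 - 248y^3 - 1728y^2 - 2688y = ((4/5)y^2 - (16/5)y + 288/5)(-5y^3 - 65y^2 - 210y) + (1344y^2 + 9408y)
  -5y^3 - 65y^2 - 210y = (-(5/1344)y - 5/224)(1344y^2 + 9408y) + (0)
Last nonzero remainder: 1344y^2 + 9408y. Dividing through by 1344 gives the monic gcd y^2 + 7y.
Then lcm(f, g) = f·g / gcd(f, g); expanding and making the result monic gives the answer.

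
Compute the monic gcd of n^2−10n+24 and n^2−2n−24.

Repeated division with remainder:
  n^2−10n+24 = (n^2−2n−24) + (−8n+48)
  n^2−2n−24 = (−(1/8)n−1/2)(−8n+48) + (0)
Last nonzero remainder: −8n+48. Dividing through by −8 gives the monic gcd n−6.

n−6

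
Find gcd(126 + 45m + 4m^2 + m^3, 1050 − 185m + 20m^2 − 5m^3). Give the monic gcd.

Repeated division with remainder:
  m^3 + 4m^2 + 45m + 126 = (−1/5)(−5m^3 + 20m^2 − 185m + 1050) + (8m^2 + 8m + 336)
  −5m^3 + 20m^2 − 185m + 1050 = (−(5/8)m + 25/8)(8m^2 + 8m + 336) + (0)
Last nonzero remainder: 8m^2 + 8m + 336. Dividing through by 8 gives the monic gcd m^2 + m + 42.

42 + m + m^2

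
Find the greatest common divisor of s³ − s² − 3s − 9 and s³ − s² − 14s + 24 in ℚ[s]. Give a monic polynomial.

Euclidean algorithm in ℚ[s]:
  s³ − s² − 3s − 9 = (s³ − s² − 14s + 24) + (11s − 33)
  s³ − s² − 14s + 24 = ((1/11)s² + (2/11)s − 8/11)(11s − 33) + (0)
Last nonzero remainder: 11s − 33. Dividing through by 11 gives the monic gcd s − 3.

s − 3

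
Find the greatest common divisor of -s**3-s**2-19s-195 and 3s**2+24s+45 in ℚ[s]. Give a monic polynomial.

s+5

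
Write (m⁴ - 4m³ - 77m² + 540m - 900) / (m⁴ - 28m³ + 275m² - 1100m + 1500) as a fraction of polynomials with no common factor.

(m² + 4m - 60)/(m² - 20m + 100)

Apply the Euclidean algorithm:
  m⁴ - 4m³ - 77m² + 540m - 900 = (m⁴ - 28m³ + 275m² - 1100m + 1500) + (24m³ - 352m² + 1640m - 2400)
  m⁴ - 28m³ + 275m² - 1100m + 1500 = ((1/24)m - 5/9)(24m³ - 352m² + 1640m - 2400) + ((100/9)m² - (800/9)m + 500/3)
  24m³ - 352m² + 1640m - 2400 = ((54/25)m - 72/5)((100/9)m² - (800/9)m + 500/3) + (0)
Last nonzero remainder: (100/9)m² - (800/9)m + 500/3. Dividing through by 100/9 gives the monic gcd m² - 8m + 15.
Cancel m² - 8m + 15 from numerator and denominator to get the reduced form.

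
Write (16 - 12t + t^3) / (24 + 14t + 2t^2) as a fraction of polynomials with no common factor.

Repeated division with remainder:
  t^3 - 12t + 16 = ((1/2)t - 7/2)(2t^2 + 14t + 24) + (25t + 100)
  2t^2 + 14t + 24 = ((2/25)t + 6/25)(25t + 100) + (0)
Last nonzero remainder: 25t + 100. Dividing through by 25 gives the monic gcd t + 4.
Cancel t + 4 from numerator and denominator to get the reduced form.

(4 - 4t + t^2)/(6 + 2t)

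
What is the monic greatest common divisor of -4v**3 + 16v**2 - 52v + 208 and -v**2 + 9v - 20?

Repeated division with remainder:
  -4v**3 + 16v**2 - 52v + 208 = (4v + 20)(-v**2 + 9v - 20) + (-152v + 608)
  -v**2 + 9v - 20 = ((1/152)v - 5/152)(-152v + 608) + (0)
Last nonzero remainder: -152v + 608. Dividing through by -152 gives the monic gcd v - 4.

v - 4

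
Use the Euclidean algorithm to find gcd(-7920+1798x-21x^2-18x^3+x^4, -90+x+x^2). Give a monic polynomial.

-90+x+x^2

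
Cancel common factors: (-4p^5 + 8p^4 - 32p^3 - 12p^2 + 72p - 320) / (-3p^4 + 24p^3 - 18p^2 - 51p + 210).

(4p^2 - 4p + 32)/(3p - 21)

Repeated division with remainder:
  -4p^5 + 8p^4 - 32p^3 - 12p^2 + 72p - 320 = ((4/3)p + 8)(-3p^4 + 24p^3 - 18p^2 - 51p + 210) + (-200p^3 + 200p^2 + 200p - 2000)
  -3p^4 + 24p^3 - 18p^2 - 51p + 210 = ((3/200)p - 21/200)(-200p^3 + 200p^2 + 200p - 2000) + (0)
Last nonzero remainder: -200p^3 + 200p^2 + 200p - 2000. Dividing through by -200 gives the monic gcd p^3 - p^2 - p + 10.
Cancel p^3 - p^2 - p + 10 from numerator and denominator to get the reduced form.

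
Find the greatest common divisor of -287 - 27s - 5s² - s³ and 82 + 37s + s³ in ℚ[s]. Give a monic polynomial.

Apply the Euclidean algorithm:
  -s³ - 5s² - 27s - 287 = (-1)(s³ + 37s + 82) + (-5s² + 10s - 205)
  s³ + 37s + 82 = (-(1/5)s - 2/5)(-5s² + 10s - 205) + (0)
Last nonzero remainder: -5s² + 10s - 205. Dividing through by -5 gives the monic gcd s² - 2s + 41.

41 - 2s + s²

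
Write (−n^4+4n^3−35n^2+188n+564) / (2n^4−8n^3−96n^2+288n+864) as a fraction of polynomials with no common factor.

Euclidean algorithm in ℚ[n]:
  −n^4+4n^3−35n^2+188n+564 = (−1/2)(2n^4−8n^3−96n^2+288n+864) + (−83n^2+332n+996)
  2n^4−8n^3−96n^2+288n+864 = (−(2/83)n^2+72/83)(−83n^2+332n+996) + (0)
Last nonzero remainder: −83n^2+332n+996. Dividing through by −83 gives the monic gcd n^2−4n−12.
Cancel n^2−4n−12 from numerator and denominator to get the reduced form.

(−n^2−47)/(2n^2−72)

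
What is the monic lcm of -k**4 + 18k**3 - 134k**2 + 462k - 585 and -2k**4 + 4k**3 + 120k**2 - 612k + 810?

k**6 - 12k**5 - k**4 + 828k**3 - 5805k**2 + 15984k - 15795

By polynomial division,
  -k**4 + 18k**3 - 134k**2 + 462k - 585 = (1/2)(-2k**4 + 4k**3 + 120k**2 - 612k + 810) + (16k**3 - 194k**2 + 768k - 990)
  -2k**4 + 4k**3 + 120k**2 - 612k + 810 = (-(1/8)k - 81/64)(16k**3 - 194k**2 + 768k - 990) + (-(945/32)k**2 + (945/4)k - 14175/32)
  16k**3 - 194k**2 + 768k - 990 = (-(512/945)k + 704/315)(-(945/32)k**2 + (945/4)k - 14175/32) + (0)
Last nonzero remainder: -(945/32)k**2 + (945/4)k - 14175/32. Dividing through by -945/32 gives the monic gcd k**2 - 8k + 15.
Then lcm(f, g) = f·g / gcd(f, g); expanding and making the result monic gives the answer.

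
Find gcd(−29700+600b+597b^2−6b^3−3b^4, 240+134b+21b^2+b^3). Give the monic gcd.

Repeated division with remainder:
  −3b^4−6b^3+597b^2+600b−29700 = (−3b+57)(b^3+21b^2+134b+240) + (−198b^2−6318b−43380)
  b^3+21b^2+134b+240 = (−(1/198)b+20/363)(−198b^2−6318b−43380) + ((31824/121)b+318240/121)
  −198b^2−6318b−43380 = (−(1331/1768)b−29161/1768)((31824/121)b+318240/121) + (0)
Last nonzero remainder: (31824/121)b+318240/121. Dividing through by 31824/121 gives the monic gcd b+10.

10+b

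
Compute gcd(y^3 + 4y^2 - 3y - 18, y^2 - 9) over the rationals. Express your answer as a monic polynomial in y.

y + 3

Repeated division with remainder:
  y^3 + 4y^2 - 3y - 18 = (y + 4)(y^2 - 9) + (6y + 18)
  y^2 - 9 = ((1/6)y - 1/2)(6y + 18) + (0)
Last nonzero remainder: 6y + 18. Dividing through by 6 gives the monic gcd y + 3.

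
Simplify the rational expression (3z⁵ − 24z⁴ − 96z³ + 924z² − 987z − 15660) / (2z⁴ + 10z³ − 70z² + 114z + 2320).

(3z² − 15z − 108)/(2z + 16)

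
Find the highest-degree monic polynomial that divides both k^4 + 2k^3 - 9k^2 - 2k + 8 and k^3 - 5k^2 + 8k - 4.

Apply the Euclidean algorithm:
  k^4 + 2k^3 - 9k^2 - 2k + 8 = (k + 7)(k^3 - 5k^2 + 8k - 4) + (18k^2 - 54k + 36)
  k^3 - 5k^2 + 8k - 4 = ((1/18)k - 1/9)(18k^2 - 54k + 36) + (0)
Last nonzero remainder: 18k^2 - 54k + 36. Dividing through by 18 gives the monic gcd k^2 - 3k + 2.

k^2 - 3k + 2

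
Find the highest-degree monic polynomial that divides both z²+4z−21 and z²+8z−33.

z−3

By polynomial division,
  z²+4z−21 = (z²+8z−33) + (−4z+12)
  z²+8z−33 = (−(1/4)z−11/4)(−4z+12) + (0)
Last nonzero remainder: −4z+12. Dividing through by −4 gives the monic gcd z−3.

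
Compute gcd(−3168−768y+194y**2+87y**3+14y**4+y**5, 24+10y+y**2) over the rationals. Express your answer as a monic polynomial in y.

24+10y+y**2

Apply the Euclidean algorithm:
  y**5+14y**4+87y**3+194y**2−768y−3168 = (y**3+4y**2+23y−132)(y**2+10y+24) + (0)
The last nonzero remainder y**2+10y+24 is already monic.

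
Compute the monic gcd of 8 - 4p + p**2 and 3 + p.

1

Apply the Euclidean algorithm:
  p**2 - 4p + 8 = (p - 7)(p + 3) + (29)
  p + 3 = ((1/29)p + 3/29)(29) + (0)
The last nonzero remainder is the constant 29, so the polynomials are coprime and gcd = 1.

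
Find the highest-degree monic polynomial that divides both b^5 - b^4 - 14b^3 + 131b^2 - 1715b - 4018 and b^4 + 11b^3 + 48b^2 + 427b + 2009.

b^3 + 4b^2 + 20b + 287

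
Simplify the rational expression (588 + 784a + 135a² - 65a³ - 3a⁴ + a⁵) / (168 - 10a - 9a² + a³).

(14 + 23a + 10a² + a³)/(4 + a)

Repeated division with remainder:
  a⁵ - 3a⁴ - 65a³ + 135a² + 784a + 588 = (a² + 6a - 1)(a³ - 9a² - 10a + 168) + (18a² - 234a + 756)
  a³ - 9a² - 10a + 168 = ((1/18)a + 2/9)(18a² - 234a + 756) + (0)
Last nonzero remainder: 18a² - 234a + 756. Dividing through by 18 gives the monic gcd a² - 13a + 42.
Cancel a² - 13a + 42 from numerator and denominator to get the reduced form.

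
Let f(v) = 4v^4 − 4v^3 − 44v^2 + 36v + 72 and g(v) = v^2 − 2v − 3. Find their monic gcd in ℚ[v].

Apply the Euclidean algorithm:
  4v^4 − 4v^3 − 44v^2 + 36v + 72 = (4v^2 + 4v − 24)(v^2 − 2v − 3) + (0)
The last nonzero remainder v^2 − 2v − 3 is already monic.

v^2 − 2v − 3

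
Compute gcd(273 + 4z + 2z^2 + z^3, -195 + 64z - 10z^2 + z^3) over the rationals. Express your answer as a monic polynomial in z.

By polynomial division,
  z^3 + 2z^2 + 4z + 273 = (z^3 - 10z^2 + 64z - 195) + (12z^2 - 60z + 468)
  z^3 - 10z^2 + 64z - 195 = ((1/12)z - 5/12)(12z^2 - 60z + 468) + (0)
Last nonzero remainder: 12z^2 - 60z + 468. Dividing through by 12 gives the monic gcd z^2 - 5z + 39.

39 - 5z + z^2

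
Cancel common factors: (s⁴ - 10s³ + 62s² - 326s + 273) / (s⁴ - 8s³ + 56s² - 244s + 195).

Repeated division with remainder:
  s⁴ - 10s³ + 62s² - 326s + 273 = (s⁴ - 8s³ + 56s² - 244s + 195) + (-2s³ + 6s² - 82s + 78)
  s⁴ - 8s³ + 56s² - 244s + 195 = (-(1/2)s + 5/2)(-2s³ + 6s² - 82s + 78) + (0)
Last nonzero remainder: -2s³ + 6s² - 82s + 78. Dividing through by -2 gives the monic gcd s³ - 3s² + 41s - 39.
Cancel s³ - 3s² + 41s - 39 from numerator and denominator to get the reduced form.

(s - 7)/(s - 5)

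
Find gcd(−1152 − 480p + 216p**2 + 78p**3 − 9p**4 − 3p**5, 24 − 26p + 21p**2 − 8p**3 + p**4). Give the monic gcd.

12 − 7p + p**2

By polynomial division,
  −3p**5 − 9p**4 + 78p**3 + 216p**2 − 480p − 1152 = (−3p − 33)(p**4 − 8p**3 + 21p**2 − 26p + 24) + (−123p**3 + 831p**2 − 1266p − 360)
  p**4 − 8p**3 + 21p**2 − 26p + 24 = (−(1/123)p + 17/1681)(−123p**3 + 831p**2 − 1266p − 360) + ((3872/1681)p**2 − (27104/1681)p + 46464/1681)
  −123p**3 + 831p**2 − 1266p − 360 = (−(206763/3872)p − 25215/1936)((3872/1681)p**2 − (27104/1681)p + 46464/1681) + (0)
Last nonzero remainder: (3872/1681)p**2 − (27104/1681)p + 46464/1681. Dividing through by 3872/1681 gives the monic gcd p**2 − 7p + 12.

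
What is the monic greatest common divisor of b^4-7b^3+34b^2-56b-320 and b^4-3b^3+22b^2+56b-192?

Repeated division with remainder:
  b^4-7b^3+34b^2-56b-320 = (b^4-3b^3+22b^2+56b-192) + (-4b^3+12b^2-112b-128)
  b^4-3b^3+22b^2+56b-192 = (-(1/4)b)(-4b^3+12b^2-112b-128) + (-6b^2+24b-192)
  -4b^3+12b^2-112b-128 = ((2/3)b+2/3)(-6b^2+24b-192) + (0)
Last nonzero remainder: -6b^2+24b-192. Dividing through by -6 gives the monic gcd b^2-4b+32.

b^2-4b+32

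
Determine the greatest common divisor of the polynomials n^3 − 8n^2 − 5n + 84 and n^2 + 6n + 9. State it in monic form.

Euclidean algorithm in ℚ[n]:
  n^3 − 8n^2 − 5n + 84 = (n − 14)(n^2 + 6n + 9) + (70n + 210)
  n^2 + 6n + 9 = ((1/70)n + 3/70)(70n + 210) + (0)
Last nonzero remainder: 70n + 210. Dividing through by 70 gives the monic gcd n + 3.

n + 3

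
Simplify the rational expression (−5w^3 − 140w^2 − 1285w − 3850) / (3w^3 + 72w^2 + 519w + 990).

(−5w − 35)/(3w + 9)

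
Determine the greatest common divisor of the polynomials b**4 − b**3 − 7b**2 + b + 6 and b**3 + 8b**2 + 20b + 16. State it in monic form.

b + 2

Repeated division with remainder:
  b**4 − b**3 − 7b**2 + b + 6 = (b − 9)(b**3 + 8b**2 + 20b + 16) + (45b**2 + 165b + 150)
  b**3 + 8b**2 + 20b + 16 = ((1/45)b + 13/135)(45b**2 + 165b + 150) + ((7/9)b + 14/9)
  45b**2 + 165b + 150 = ((405/7)b + 675/7)((7/9)b + 14/9) + (0)
Last nonzero remainder: (7/9)b + 14/9. Dividing through by 7/9 gives the monic gcd b + 2.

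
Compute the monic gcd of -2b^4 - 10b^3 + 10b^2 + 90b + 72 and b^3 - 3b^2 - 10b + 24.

Repeated division with remainder:
  -2b^4 - 10b^3 + 10b^2 + 90b + 72 = (-2b - 16)(b^3 - 3b^2 - 10b + 24) + (-58b^2 - 22b + 456)
  b^3 - 3b^2 - 10b + 24 = (-(1/58)b + 49/841)(-58b^2 - 22b + 456) + (-(720/841)b - 2160/841)
  -58b^2 - 22b + 456 = ((24389/360)b - 15979/90)(-(720/841)b - 2160/841) + (0)
Last nonzero remainder: -(720/841)b - 2160/841. Dividing through by -720/841 gives the monic gcd b + 3.

b + 3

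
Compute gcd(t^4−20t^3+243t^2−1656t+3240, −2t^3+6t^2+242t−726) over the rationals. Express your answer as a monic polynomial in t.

Euclidean algorithm in ℚ[t]:
  t^4−20t^3+243t^2−1656t+3240 = (−(1/2)t+17/2)(−2t^3+6t^2+242t−726) + (313t^2−4076t+9411)
  −2t^3+6t^2+242t−726 = (−(2/313)t−6274/97969)(313t^2−4076t+9411) + ((4026960/97969)t−12080880/97969)
  313t^2−4076t+9411 = ((30664297/4026960)t−307328753/4026960)((4026960/97969)t−12080880/97969) + (0)
Last nonzero remainder: (4026960/97969)t−12080880/97969. Dividing through by 4026960/97969 gives the monic gcd t−3.

t−3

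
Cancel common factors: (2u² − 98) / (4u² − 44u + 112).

(u + 7)/(2u − 8)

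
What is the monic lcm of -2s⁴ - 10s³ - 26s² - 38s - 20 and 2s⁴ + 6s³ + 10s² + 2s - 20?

s⁵ + 4s⁴ + 8s³ + 6s² - 9s - 10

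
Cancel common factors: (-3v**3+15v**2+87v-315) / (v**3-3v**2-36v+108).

Apply the Euclidean algorithm:
  -3v**3+15v**2+87v-315 = (-3)(v**3-3v**2-36v+108) + (6v**2-21v+9)
  v**3-3v**2-36v+108 = ((1/6)v+1/12)(6v**2-21v+9) + (-(143/4)v+429/4)
  6v**2-21v+9 = (-(24/143)v+12/143)(-(143/4)v+429/4) + (0)
Last nonzero remainder: -(143/4)v+429/4. Dividing through by -143/4 gives the monic gcd v-3.
Cancel v-3 from numerator and denominator to get the reduced form.

(-3v**2+6v+105)/(v**2-36)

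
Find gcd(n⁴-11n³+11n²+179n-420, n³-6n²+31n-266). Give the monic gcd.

Euclidean algorithm in ℚ[n]:
  n⁴-11n³+11n²+179n-420 = (n-5)(n³-6n²+31n-266) + (-50n²+600n-1750)
  n³-6n²+31n-266 = (-(1/50)n-3/25)(-50n²+600n-1750) + (68n-476)
  -50n²+600n-1750 = (-(25/34)n+125/34)(68n-476) + (0)
Last nonzero remainder: 68n-476. Dividing through by 68 gives the monic gcd n-7.

n-7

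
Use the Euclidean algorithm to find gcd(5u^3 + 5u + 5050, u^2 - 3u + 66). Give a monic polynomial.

Euclidean algorithm in ℚ[u]:
  5u^3 + 5u + 5050 = (5u + 15)(u^2 - 3u + 66) + (-280u + 4060)
  u^2 - 3u + 66 = (-(1/280)u - 23/560)(-280u + 4060) + (931/4)
  -280u + 4060 = (-(160/133)u + 2320/133)(931/4) + (0)
The last nonzero remainder is the constant 931/4, so the polynomials are coprime and gcd = 1.

1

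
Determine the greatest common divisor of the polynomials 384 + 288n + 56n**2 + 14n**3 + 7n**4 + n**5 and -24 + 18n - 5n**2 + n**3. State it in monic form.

12 - 3n + n**2

Repeated division with remainder:
  n**5 + 7n**4 + 14n**3 + 56n**2 + 288n + 384 = (n**2 + 12n + 56)(n**3 - 5n**2 + 18n - 24) + (144n**2 - 432n + 1728)
  n**3 - 5n**2 + 18n - 24 = ((1/144)n - 1/72)(144n**2 - 432n + 1728) + (0)
Last nonzero remainder: 144n**2 - 432n + 1728. Dividing through by 144 gives the monic gcd n**2 - 3n + 12.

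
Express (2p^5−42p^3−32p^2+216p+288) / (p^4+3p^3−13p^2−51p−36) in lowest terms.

By polynomial division,
  2p^5−42p^3−32p^2+216p+288 = (2p−6)(p^4+3p^3−13p^2−51p−36) + (2p^3−8p^2−18p+72)
  p^4+3p^3−13p^2−51p−36 = ((1/2)p+7/2)(2p^3−8p^2−18p+72) + (24p^2−24p−288)
  2p^3−8p^2−18p+72 = ((1/12)p−1/4)(24p^2−24p−288) + (0)
Last nonzero remainder: 24p^2−24p−288. Dividing through by 24 gives the monic gcd p^2−p−12.
Cancel p^2−p−12 from numerator and denominator to get the reduced form.

(2p^3+2p^2−16p−24)/(p^2+4p+3)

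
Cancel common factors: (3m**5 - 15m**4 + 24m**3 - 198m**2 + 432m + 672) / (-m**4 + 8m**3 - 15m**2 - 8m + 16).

(-3m**2 - 6m - 42)/(m - 1)

Euclidean algorithm in ℚ[m]:
  3m**5 - 15m**4 + 24m**3 - 198m**2 + 432m + 672 = (-3m - 9)(-m**4 + 8m**3 - 15m**2 - 8m + 16) + (51m**3 - 357m**2 + 408m + 816)
  -m**4 + 8m**3 - 15m**2 - 8m + 16 = (-(1/51)m + 1/51)(51m**3 - 357m**2 + 408m + 816) + (0)
Last nonzero remainder: 51m**3 - 357m**2 + 408m + 816. Dividing through by 51 gives the monic gcd m**3 - 7m**2 + 8m + 16.
Cancel m**3 - 7m**2 + 8m + 16 from numerator and denominator to get the reduced form.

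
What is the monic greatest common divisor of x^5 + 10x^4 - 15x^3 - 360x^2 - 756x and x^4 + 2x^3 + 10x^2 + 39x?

x^2 + 3x

Apply the Euclidean algorithm:
  x^5 + 10x^4 - 15x^3 - 360x^2 - 756x = (x + 8)(x^4 + 2x^3 + 10x^2 + 39x) + (-41x^3 - 479x^2 - 1068x)
  x^4 + 2x^3 + 10x^2 + 39x = (-(1/41)x + 397/1681)(-41x^3 - 479x^2 - 1068x) + ((163185/1681)x^2 + (489555/1681)x)
  -41x^3 - 479x^2 - 1068x = (-(68921/163185)x - 598436/163185)((163185/1681)x^2 + (489555/1681)x) + (0)
Last nonzero remainder: (163185/1681)x^2 + (489555/1681)x. Dividing through by 163185/1681 gives the monic gcd x^2 + 3x.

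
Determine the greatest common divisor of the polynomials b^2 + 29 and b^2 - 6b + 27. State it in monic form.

By polynomial division,
  b^2 + 29 = (b^2 - 6b + 27) + (6b + 2)
  b^2 - 6b + 27 = ((1/6)b - 19/18)(6b + 2) + (262/9)
  6b + 2 = ((27/131)b + 9/131)(262/9) + (0)
The last nonzero remainder is the constant 262/9, so the polynomials are coprime and gcd = 1.

1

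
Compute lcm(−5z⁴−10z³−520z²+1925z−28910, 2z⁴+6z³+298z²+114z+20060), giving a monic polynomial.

z⁶−4z⁵+177z⁴−839z³+16932z²−67417z+491470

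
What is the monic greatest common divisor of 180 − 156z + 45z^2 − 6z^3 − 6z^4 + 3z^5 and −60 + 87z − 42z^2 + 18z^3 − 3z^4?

Apply the Euclidean algorithm:
  3z^5 − 6z^4 − 6z^3 + 45z^2 − 156z + 180 = (−z − 4)(−3z^4 + 18z^3 − 42z^2 + 87z − 60) + (24z^3 − 36z^2 + 132z − 60)
  −3z^4 + 18z^3 − 42z^2 + 87z − 60 = (−(1/8)z + 9/16)(24z^3 − 36z^2 + 132z − 60) + (−(21/4)z^2 + (21/4)z − 105/4)
  24z^3 − 36z^2 + 132z − 60 = (−(32/7)z + 16/7)(−(21/4)z^2 + (21/4)z − 105/4) + (0)
Last nonzero remainder: −(21/4)z^2 + (21/4)z − 105/4. Dividing through by −21/4 gives the monic gcd z^2 − z + 5.

5 − z + z^2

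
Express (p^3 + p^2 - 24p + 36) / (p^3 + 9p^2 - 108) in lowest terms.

By polynomial division,
  p^3 + p^2 - 24p + 36 = (p^3 + 9p^2 - 108) + (-8p^2 - 24p + 144)
  p^3 + 9p^2 - 108 = (-(1/8)p - 3/4)(-8p^2 - 24p + 144) + (0)
Last nonzero remainder: -8p^2 - 24p + 144. Dividing through by -8 gives the monic gcd p^2 + 3p - 18.
Cancel p^2 + 3p - 18 from numerator and denominator to get the reduced form.

(p - 2)/(p + 6)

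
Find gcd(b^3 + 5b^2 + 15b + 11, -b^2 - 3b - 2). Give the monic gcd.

Euclidean algorithm in ℚ[b]:
  b^3 + 5b^2 + 15b + 11 = (-b - 2)(-b^2 - 3b - 2) + (7b + 7)
  -b^2 - 3b - 2 = (-(1/7)b - 2/7)(7b + 7) + (0)
Last nonzero remainder: 7b + 7. Dividing through by 7 gives the monic gcd b + 1.

b + 1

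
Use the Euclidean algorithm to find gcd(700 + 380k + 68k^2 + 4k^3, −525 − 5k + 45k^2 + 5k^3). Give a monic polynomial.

By polynomial division,
  4k^3 + 68k^2 + 380k + 700 = (4/5)(5k^3 + 45k^2 − 5k − 525) + (32k^2 + 384k + 1120)
  5k^3 + 45k^2 − 5k − 525 = ((5/32)k − 15/32)(32k^2 + 384k + 1120) + (0)
Last nonzero remainder: 32k^2 + 384k + 1120. Dividing through by 32 gives the monic gcd k^2 + 12k + 35.

35 + 12k + k^2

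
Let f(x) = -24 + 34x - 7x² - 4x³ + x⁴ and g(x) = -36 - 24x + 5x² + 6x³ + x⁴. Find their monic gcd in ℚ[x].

-6 + x + x²

Euclidean algorithm in ℚ[x]:
  x⁴ - 4x³ - 7x² + 34x - 24 = (x⁴ + 6x³ + 5x² - 24x - 36) + (-10x³ - 12x² + 58x + 12)
  x⁴ + 6x³ + 5x² - 24x - 36 = (-(1/10)x - 12/25)(-10x³ - 12x² + 58x + 12) + ((126/25)x² + (126/25)x - 756/25)
  -10x³ - 12x² + 58x + 12 = (-(125/63)x - 25/63)((126/25)x² + (126/25)x - 756/25) + (0)
Last nonzero remainder: (126/25)x² + (126/25)x - 756/25. Dividing through by 126/25 gives the monic gcd x² + x - 6.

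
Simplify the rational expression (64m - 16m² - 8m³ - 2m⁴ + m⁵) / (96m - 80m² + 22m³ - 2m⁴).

(16 - 2m² - m³)/(24 - 14m + 2m²)

By polynomial division,
  m⁵ - 2m⁴ - 8m³ - 16m² + 64m = (-(1/2)m - 9/2)(-2m⁴ + 22m³ - 80m² + 96m) + (51m³ - 328m² + 496m)
  -2m⁴ + 22m³ - 80m² + 96m = (-(2/51)m + 466/2601)(51m³ - 328m² + 496m) + (-(4640/2601)m² + (18560/2601)m)
  51m³ - 328m² + 496m = (-(132651/4640)m + 80631/1160)(-(4640/2601)m² + (18560/2601)m) + (0)
Last nonzero remainder: -(4640/2601)m² + (18560/2601)m. Dividing through by -4640/2601 gives the monic gcd m² - 4m.
Cancel m² - 4m from numerator and denominator to get the reduced form.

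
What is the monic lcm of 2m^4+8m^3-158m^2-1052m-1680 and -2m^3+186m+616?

m^5-7m^4-123m^3+343m^2+4946m+9240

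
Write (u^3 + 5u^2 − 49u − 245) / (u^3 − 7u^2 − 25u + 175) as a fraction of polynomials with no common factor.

By polynomial division,
  u^3 + 5u^2 − 49u − 245 = (u^3 − 7u^2 − 25u + 175) + (12u^2 − 24u − 420)
  u^3 − 7u^2 − 25u + 175 = ((1/12)u − 5/12)(12u^2 − 24u − 420) + (0)
Last nonzero remainder: 12u^2 − 24u − 420. Dividing through by 12 gives the monic gcd u^2 − 2u − 35.
Cancel u^2 − 2u − 35 from numerator and denominator to get the reduced form.

(u + 7)/(u − 5)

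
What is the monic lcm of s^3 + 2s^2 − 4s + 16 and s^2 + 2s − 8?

s^4 − 8s^2 + 24s − 32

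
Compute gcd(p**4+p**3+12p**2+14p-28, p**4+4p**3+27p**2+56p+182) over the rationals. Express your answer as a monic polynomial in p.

p**2+14

Repeated division with remainder:
  p**4+p**3+12p**2+14p-28 = (p**4+4p**3+27p**2+56p+182) + (-3p**3-15p**2-42p-210)
  p**4+4p**3+27p**2+56p+182 = (-(1/3)p+1/3)(-3p**3-15p**2-42p-210) + (18p**2+252)
  -3p**3-15p**2-42p-210 = (-(1/6)p-5/6)(18p**2+252) + (0)
Last nonzero remainder: 18p**2+252. Dividing through by 18 gives the monic gcd p**2+14.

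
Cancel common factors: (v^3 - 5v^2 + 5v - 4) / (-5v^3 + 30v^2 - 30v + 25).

By polynomial division,
  v^3 - 5v^2 + 5v - 4 = (-1/5)(-5v^3 + 30v^2 - 30v + 25) + (v^2 - v + 1)
  -5v^3 + 30v^2 - 30v + 25 = (-5v + 25)(v^2 - v + 1) + (0)
The last nonzero remainder v^2 - v + 1 is already monic.
Cancel v^2 - v + 1 from numerator and denominator to get the reduced form.

(-v + 4)/(5v - 25)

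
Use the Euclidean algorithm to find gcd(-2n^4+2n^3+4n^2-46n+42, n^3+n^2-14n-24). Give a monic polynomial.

By polynomial division,
  -2n^4+2n^3+4n^2-46n+42 = (-2n+4)(n^3+n^2-14n-24) + (-28n^2-38n+138)
  n^3+n^2-14n-24 = (-(1/28)n+5/392)(-28n^2-38n+138) + (-(1683/196)n-5049/196)
  -28n^2-38n+138 = ((5488/1683)n-9016/1683)(-(1683/196)n-5049/196) + (0)
Last nonzero remainder: -(1683/196)n-5049/196. Dividing through by -1683/196 gives the monic gcd n+3.

n+3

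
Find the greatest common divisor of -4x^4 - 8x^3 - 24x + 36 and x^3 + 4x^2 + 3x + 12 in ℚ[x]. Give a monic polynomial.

x^2 + 3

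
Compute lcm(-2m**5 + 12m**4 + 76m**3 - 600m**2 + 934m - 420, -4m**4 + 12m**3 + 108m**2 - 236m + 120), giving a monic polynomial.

m**6 - m**5 - 68m**4 + 110m**3 + 1033m**2 - 2125m + 1050

Apply the Euclidean algorithm:
  -2m**5 + 12m**4 + 76m**3 - 600m**2 + 934m - 420 = ((1/2)m - 3/2)(-4m**4 + 12m**3 + 108m**2 - 236m + 120) + (40m**3 - 320m**2 + 520m - 240)
  -4m**4 + 12m**3 + 108m**2 - 236m + 120 = (-(1/10)m - 1/2)(40m**3 - 320m**2 + 520m - 240) + (0)
Last nonzero remainder: 40m**3 - 320m**2 + 520m - 240. Dividing through by 40 gives the monic gcd m**3 - 8m**2 + 13m - 6.
Then lcm(f, g) = f·g / gcd(f, g); expanding and making the result monic gives the answer.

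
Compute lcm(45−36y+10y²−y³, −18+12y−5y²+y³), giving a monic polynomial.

−270+306y−177y²+62y³−12y⁴+y⁵

Apply the Euclidean algorithm:
  −y³+10y²−36y+45 = (−1)(y³−5y²+12y−18) + (5y²−24y+27)
  y³−5y²+12y−18 = ((1/5)y−1/25)(5y²−24y+27) + ((141/25)y−423/25)
  5y²−24y+27 = ((125/141)y−75/47)((141/25)y−423/25) + (0)
Last nonzero remainder: (141/25)y−423/25. Dividing through by 141/25 gives the monic gcd y−3.
Then lcm(f, g) = f·g / gcd(f, g); expanding and making the result monic gives the answer.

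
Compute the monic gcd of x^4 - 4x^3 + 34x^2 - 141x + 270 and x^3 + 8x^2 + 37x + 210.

x^2 + x + 30

Euclidean algorithm in ℚ[x]:
  x^4 - 4x^3 + 34x^2 - 141x + 270 = (x - 12)(x^3 + 8x^2 + 37x + 210) + (93x^2 + 93x + 2790)
  x^3 + 8x^2 + 37x + 210 = ((1/93)x + 7/93)(93x^2 + 93x + 2790) + (0)
Last nonzero remainder: 93x^2 + 93x + 2790. Dividing through by 93 gives the monic gcd x^2 + x + 30.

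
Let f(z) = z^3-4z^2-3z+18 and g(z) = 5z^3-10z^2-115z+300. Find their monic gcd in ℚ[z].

z-3

By polynomial division,
  z^3-4z^2-3z+18 = (1/5)(5z^3-10z^2-115z+300) + (-2z^2+20z-42)
  5z^3-10z^2-115z+300 = (-(5/2)z-20)(-2z^2+20z-42) + (180z-540)
  -2z^2+20z-42 = (-(1/90)z+7/90)(180z-540) + (0)
Last nonzero remainder: 180z-540. Dividing through by 180 gives the monic gcd z-3.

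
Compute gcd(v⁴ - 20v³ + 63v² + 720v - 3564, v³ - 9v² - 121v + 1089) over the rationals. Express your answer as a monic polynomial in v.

v² - 20v + 99

By polynomial division,
  v⁴ - 20v³ + 63v² + 720v - 3564 = (v - 11)(v³ - 9v² - 121v + 1089) + (85v² - 1700v + 8415)
  v³ - 9v² - 121v + 1089 = ((1/85)v + 11/85)(85v² - 1700v + 8415) + (0)
Last nonzero remainder: 85v² - 1700v + 8415. Dividing through by 85 gives the monic gcd v² - 20v + 99.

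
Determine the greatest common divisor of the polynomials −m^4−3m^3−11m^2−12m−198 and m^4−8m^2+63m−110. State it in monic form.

m^2−3m+11

Euclidean algorithm in ℚ[m]:
  −m^4−3m^3−11m^2−12m−198 = (−1)(m^4−8m^2+63m−110) + (−3m^3−19m^2+51m−308)
  m^4−8m^2+63m−110 = (−(1/3)m+19/9)(−3m^3−19m^2+51m−308) + ((442/9)m^2−(442/3)m+4862/9)
  −3m^3−19m^2+51m−308 = (−(27/442)m−126/221)((442/9)m^2−(442/3)m+4862/9) + (0)
Last nonzero remainder: (442/9)m^2−(442/3)m+4862/9. Dividing through by 442/9 gives the monic gcd m^2−3m+11.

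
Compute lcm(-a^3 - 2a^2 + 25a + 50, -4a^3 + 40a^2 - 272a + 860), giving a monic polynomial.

By polynomial division,
  -a^3 - 2a^2 + 25a + 50 = (1/4)(-4a^3 + 40a^2 - 272a + 860) + (-12a^2 + 93a - 165)
  -4a^3 + 40a^2 - 272a + 860 = ((1/3)a - 3/4)(-12a^2 + 93a - 165) + (-(589/4)a + 2945/4)
  -12a^2 + 93a - 165 = ((48/589)a - 132/589)(-(589/4)a + 2945/4) + (0)
Last nonzero remainder: -(589/4)a + 2945/4. Dividing through by -589/4 gives the monic gcd a - 5.
Then lcm(f, g) = f·g / gcd(f, g); expanding and making the result monic gives the answer.

a^5 - 3a^4 + 8a^3 + 161a^2 - 825a - 2150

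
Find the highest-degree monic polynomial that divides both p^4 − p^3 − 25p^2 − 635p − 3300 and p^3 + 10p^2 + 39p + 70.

p + 5

Euclidean algorithm in ℚ[p]:
  p^4 − p^3 − 25p^2 − 635p − 3300 = (p − 11)(p^3 + 10p^2 + 39p + 70) + (46p^2 − 276p − 2530)
  p^3 + 10p^2 + 39p + 70 = ((1/46)p + 8/23)(46p^2 − 276p − 2530) + (190p + 950)
  46p^2 − 276p − 2530 = ((23/95)p − 253/95)(190p + 950) + (0)
Last nonzero remainder: 190p + 950. Dividing through by 190 gives the monic gcd p + 5.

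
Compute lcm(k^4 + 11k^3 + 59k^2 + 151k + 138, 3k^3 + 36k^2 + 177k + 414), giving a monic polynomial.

k^5 + 17k^4 + 125k^3 + 505k^2 + 1044k + 828

By polynomial division,
  k^4 + 11k^3 + 59k^2 + 151k + 138 = ((1/3)k - 1/3)(3k^3 + 36k^2 + 177k + 414) + (12k^2 + 72k + 276)
  3k^3 + 36k^2 + 177k + 414 = ((1/4)k + 3/2)(12k^2 + 72k + 276) + (0)
Last nonzero remainder: 12k^2 + 72k + 276. Dividing through by 12 gives the monic gcd k^2 + 6k + 23.
Then lcm(f, g) = f·g / gcd(f, g); expanding and making the result monic gives the answer.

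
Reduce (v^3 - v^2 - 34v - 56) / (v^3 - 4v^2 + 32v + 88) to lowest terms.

(v^2 - 3v - 28)/(v^2 - 6v + 44)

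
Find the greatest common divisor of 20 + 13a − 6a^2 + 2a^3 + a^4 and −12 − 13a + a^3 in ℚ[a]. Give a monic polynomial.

1 + a

Euclidean algorithm in ℚ[a]:
  a^4 + 2a^3 − 6a^2 + 13a + 20 = (a + 2)(a^3 − 13a − 12) + (7a^2 + 51a + 44)
  a^3 − 13a − 12 = ((1/7)a − 51/49)(7a^2 + 51a + 44) + ((1656/49)a + 1656/49)
  7a^2 + 51a + 44 = ((343/1656)a + 539/414)((1656/49)a + 1656/49) + (0)
Last nonzero remainder: (1656/49)a + 1656/49. Dividing through by 1656/49 gives the monic gcd a + 1.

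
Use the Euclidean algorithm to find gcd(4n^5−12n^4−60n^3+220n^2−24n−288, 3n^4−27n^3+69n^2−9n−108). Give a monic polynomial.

n^3−5n^2+3n+9

By polynomial division,
  4n^5−12n^4−60n^3+220n^2−24n−288 = ((4/3)n+8)(3n^4−27n^3+69n^2−9n−108) + (64n^3−320n^2+192n+576)
  3n^4−27n^3+69n^2−9n−108 = ((3/64)n−3/16)(64n^3−320n^2+192n+576) + (0)
Last nonzero remainder: 64n^3−320n^2+192n+576. Dividing through by 64 gives the monic gcd n^3−5n^2+3n+9.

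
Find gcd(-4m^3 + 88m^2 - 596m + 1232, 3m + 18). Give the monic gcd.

Apply the Euclidean algorithm:
  -4m^3 + 88m^2 - 596m + 1232 = (-(4/3)m^2 + (112/3)m - 1268/3)(3m + 18) + (8840)
  3m + 18 = ((3/8840)m + 9/4420)(8840) + (0)
The last nonzero remainder is the constant 8840, so the polynomials are coprime and gcd = 1.

1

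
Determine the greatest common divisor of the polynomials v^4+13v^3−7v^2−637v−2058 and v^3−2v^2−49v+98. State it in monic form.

Repeated division with remainder:
  v^4+13v^3−7v^2−637v−2058 = (v+15)(v^3−2v^2−49v+98) + (72v^2−3528)
  v^3−2v^2−49v+98 = ((1/72)v−1/36)(72v^2−3528) + (0)
Last nonzero remainder: 72v^2−3528. Dividing through by 72 gives the monic gcd v^2−49.

v^2−49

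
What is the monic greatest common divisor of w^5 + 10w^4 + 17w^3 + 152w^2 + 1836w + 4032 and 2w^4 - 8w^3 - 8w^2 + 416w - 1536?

w^3 - 4w + 192

Repeated division with remainder:
  w^5 + 10w^4 + 17w^3 + 152w^2 + 1836w + 4032 = ((1/2)w + 7)(2w^4 - 8w^3 - 8w^2 + 416w - 1536) + (77w^3 - 308w + 14784)
  2w^4 - 8w^3 - 8w^2 + 416w - 1536 = ((2/77)w - 8/77)(77w^3 - 308w + 14784) + (0)
Last nonzero remainder: 77w^3 - 308w + 14784. Dividing through by 77 gives the monic gcd w^3 - 4w + 192.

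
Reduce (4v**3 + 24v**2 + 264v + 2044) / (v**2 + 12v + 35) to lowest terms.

(4v**2 - 4v + 292)/(v + 5)

By polynomial division,
  4v**3 + 24v**2 + 264v + 2044 = (4v - 24)(v**2 + 12v + 35) + (412v + 2884)
  v**2 + 12v + 35 = ((1/412)v + 5/412)(412v + 2884) + (0)
Last nonzero remainder: 412v + 2884. Dividing through by 412 gives the monic gcd v + 7.
Cancel v + 7 from numerator and denominator to get the reduced form.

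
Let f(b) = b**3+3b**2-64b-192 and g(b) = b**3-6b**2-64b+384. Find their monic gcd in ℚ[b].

Euclidean algorithm in ℚ[b]:
  b**3+3b**2-64b-192 = (b**3-6b**2-64b+384) + (9b**2-576)
  b**3-6b**2-64b+384 = ((1/9)b-2/3)(9b**2-576) + (0)
Last nonzero remainder: 9b**2-576. Dividing through by 9 gives the monic gcd b**2-64.

b**2-64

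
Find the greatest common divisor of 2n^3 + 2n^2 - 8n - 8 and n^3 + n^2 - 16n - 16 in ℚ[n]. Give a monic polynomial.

Repeated division with remainder:
  2n^3 + 2n^2 - 8n - 8 = (2)(n^3 + n^2 - 16n - 16) + (24n + 24)
  n^3 + n^2 - 16n - 16 = ((1/24)n^2 - 2/3)(24n + 24) + (0)
Last nonzero remainder: 24n + 24. Dividing through by 24 gives the monic gcd n + 1.

n + 1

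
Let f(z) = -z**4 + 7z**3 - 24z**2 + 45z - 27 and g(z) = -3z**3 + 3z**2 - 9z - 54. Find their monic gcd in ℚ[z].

By polynomial division,
  -z**4 + 7z**3 - 24z**2 + 45z - 27 = ((1/3)z - 2)(-3z**3 + 3z**2 - 9z - 54) + (-15z**2 + 45z - 135)
  -3z**3 + 3z**2 - 9z - 54 = ((1/5)z + 2/5)(-15z**2 + 45z - 135) + (0)
Last nonzero remainder: -15z**2 + 45z - 135. Dividing through by -15 gives the monic gcd z**2 - 3z + 9.

z**2 - 3z + 9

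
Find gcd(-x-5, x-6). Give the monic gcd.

1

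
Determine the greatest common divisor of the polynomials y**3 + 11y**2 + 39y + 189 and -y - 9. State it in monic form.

y + 9

Apply the Euclidean algorithm:
  y**3 + 11y**2 + 39y + 189 = (-y**2 - 2y - 21)(-y - 9) + (0)
Last nonzero remainder: -y - 9. Dividing through by -1 gives the monic gcd y + 9.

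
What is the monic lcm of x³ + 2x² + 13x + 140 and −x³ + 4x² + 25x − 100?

x⁵ − 7x⁴ + 15x³ + 63x² − 1000x + 2800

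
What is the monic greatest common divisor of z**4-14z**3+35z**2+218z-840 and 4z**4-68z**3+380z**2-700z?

Repeated division with remainder:
  z**4-14z**3+35z**2+218z-840 = (1/4)(4z**4-68z**3+380z**2-700z) + (3z**3-60z**2+393z-840)
  4z**4-68z**3+380z**2-700z = ((4/3)z+4)(3z**3-60z**2+393z-840) + (96z**2-1152z+3360)
  3z**3-60z**2+393z-840 = ((1/32)z-1/4)(96z**2-1152z+3360) + (0)
Last nonzero remainder: 96z**2-1152z+3360. Dividing through by 96 gives the monic gcd z**2-12z+35.

z**2-12z+35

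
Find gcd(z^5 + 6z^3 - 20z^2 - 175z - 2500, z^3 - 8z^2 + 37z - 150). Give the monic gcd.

z^2 - 2z + 25

Repeated division with remainder:
  z^5 + 6z^3 - 20z^2 - 175z - 2500 = (z^2 + 8z + 33)(z^3 - 8z^2 + 37z - 150) + (98z^2 - 196z + 2450)
  z^3 - 8z^2 + 37z - 150 = ((1/98)z - 3/49)(98z^2 - 196z + 2450) + (0)
Last nonzero remainder: 98z^2 - 196z + 2450. Dividing through by 98 gives the monic gcd z^2 - 2z + 25.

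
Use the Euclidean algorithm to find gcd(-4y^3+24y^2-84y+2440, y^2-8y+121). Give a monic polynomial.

1

Apply the Euclidean algorithm:
  -4y^3+24y^2-84y+2440 = (-4y-8)(y^2-8y+121) + (336y+3408)
  y^2-8y+121 = ((1/336)y-127/2352)(336y+3408) + (14946/49)
  336y+3408 = ((2744/2491)y+27832/2491)(14946/49) + (0)
The last nonzero remainder is the constant 14946/49, so the polynomials are coprime and gcd = 1.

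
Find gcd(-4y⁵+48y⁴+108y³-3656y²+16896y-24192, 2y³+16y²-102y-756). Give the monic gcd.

y²+2y-63

Repeated division with remainder:
  -4y⁵+48y⁴+108y³-3656y²+16896y-24192 = (-2y²+40y-368)(2y³+16y²-102y-756) + (4800y²+9600y-302400)
  2y³+16y²-102y-756 = ((1/2400)y+1/400)(4800y²+9600y-302400) + (0)
Last nonzero remainder: 4800y²+9600y-302400. Dividing through by 4800 gives the monic gcd y²+2y-63.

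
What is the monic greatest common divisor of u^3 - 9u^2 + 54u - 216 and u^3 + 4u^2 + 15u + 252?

u^2 - 3u + 36

Apply the Euclidean algorithm:
  u^3 - 9u^2 + 54u - 216 = (u^3 + 4u^2 + 15u + 252) + (-13u^2 + 39u - 468)
  u^3 + 4u^2 + 15u + 252 = (-(1/13)u - 7/13)(-13u^2 + 39u - 468) + (0)
Last nonzero remainder: -13u^2 + 39u - 468. Dividing through by -13 gives the monic gcd u^2 - 3u + 36.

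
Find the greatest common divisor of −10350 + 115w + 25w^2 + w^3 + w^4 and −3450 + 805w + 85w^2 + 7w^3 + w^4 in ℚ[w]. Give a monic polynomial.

1150 + 115w + 10w^2 + w^3

Repeated division with remainder:
  w^4 + w^3 + 25w^2 + 115w − 10350 = (w^4 + 7w^3 + 85w^2 + 805w − 3450) + (−6w^3 − 60w^2 − 690w − 6900)
  w^4 + 7w^3 + 85w^2 + 805w − 3450 = (−(1/6)w + 1/2)(−6w^3 − 60w^2 − 690w − 6900) + (0)
Last nonzero remainder: −6w^3 − 60w^2 − 690w − 6900. Dividing through by −6 gives the monic gcd w^3 + 10w^2 + 115w + 1150.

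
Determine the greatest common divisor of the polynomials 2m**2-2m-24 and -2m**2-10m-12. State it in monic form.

Repeated division with remainder:
  2m**2-2m-24 = (-1)(-2m**2-10m-12) + (-12m-36)
  -2m**2-10m-12 = ((1/6)m+1/3)(-12m-36) + (0)
Last nonzero remainder: -12m-36. Dividing through by -12 gives the monic gcd m+3.

m+3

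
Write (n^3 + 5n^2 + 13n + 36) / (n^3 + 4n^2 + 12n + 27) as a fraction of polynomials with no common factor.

Apply the Euclidean algorithm:
  n^3 + 5n^2 + 13n + 36 = (n^3 + 4n^2 + 12n + 27) + (n^2 + n + 9)
  n^3 + 4n^2 + 12n + 27 = (n + 3)(n^2 + n + 9) + (0)
The last nonzero remainder n^2 + n + 9 is already monic.
Cancel n^2 + n + 9 from numerator and denominator to get the reduced form.

(n + 4)/(n + 3)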